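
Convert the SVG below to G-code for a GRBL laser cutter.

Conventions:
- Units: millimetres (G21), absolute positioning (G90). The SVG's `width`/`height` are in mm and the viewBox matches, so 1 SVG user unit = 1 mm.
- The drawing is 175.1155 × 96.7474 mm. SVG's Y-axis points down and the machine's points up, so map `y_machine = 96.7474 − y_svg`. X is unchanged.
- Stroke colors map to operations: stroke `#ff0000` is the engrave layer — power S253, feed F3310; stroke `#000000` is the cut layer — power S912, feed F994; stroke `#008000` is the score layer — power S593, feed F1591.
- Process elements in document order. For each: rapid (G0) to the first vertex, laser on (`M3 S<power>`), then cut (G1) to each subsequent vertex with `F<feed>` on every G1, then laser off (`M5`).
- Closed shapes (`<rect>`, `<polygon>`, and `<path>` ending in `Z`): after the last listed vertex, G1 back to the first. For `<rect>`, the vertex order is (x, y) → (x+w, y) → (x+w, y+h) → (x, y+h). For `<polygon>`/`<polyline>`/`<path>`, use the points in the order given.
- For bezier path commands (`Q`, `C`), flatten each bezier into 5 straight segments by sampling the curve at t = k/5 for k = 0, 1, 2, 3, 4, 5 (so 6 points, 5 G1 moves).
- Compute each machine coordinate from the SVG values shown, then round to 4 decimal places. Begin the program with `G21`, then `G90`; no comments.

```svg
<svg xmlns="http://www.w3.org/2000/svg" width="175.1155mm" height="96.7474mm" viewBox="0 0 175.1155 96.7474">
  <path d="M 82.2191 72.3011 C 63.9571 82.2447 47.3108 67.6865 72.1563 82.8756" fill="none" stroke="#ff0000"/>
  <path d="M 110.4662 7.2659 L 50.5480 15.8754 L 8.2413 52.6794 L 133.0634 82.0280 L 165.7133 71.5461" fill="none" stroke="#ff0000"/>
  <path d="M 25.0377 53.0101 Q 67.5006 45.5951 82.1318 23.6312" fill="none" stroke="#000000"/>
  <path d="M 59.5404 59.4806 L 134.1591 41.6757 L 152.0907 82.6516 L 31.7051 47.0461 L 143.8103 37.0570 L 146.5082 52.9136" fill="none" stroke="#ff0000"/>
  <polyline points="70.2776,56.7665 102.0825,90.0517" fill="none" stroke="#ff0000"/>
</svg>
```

viewBox `0 0 175.1155 96.7474` with mm width/height → 1 unit = 1 mm. Flip: y_m = 96.7474 − y_svg.

**Shape 1** — `<path>` cubic bezier, stroke `#ff0000` → engrave (S253, F3310). Control points (SVG): P0=(82.2191,72.3011), P1=(63.9571,82.2447), P2=(47.3108,67.6865), P3=(72.1563,82.8756); sampled at t=k/5. Machine vertices: (82.2191,24.4463) → (71.7748,20.9864) → (63.6323,20.8029) → (59.7057,21.2920) → (61.9090,19.8496) → (72.1563,13.8718). Open path.

**Shape 2** — `<path>` open polyline, stroke `#ff0000` → engrave (S253, F3310). Machine vertices: (110.4662,89.4815) → (50.5480,80.8720) → (8.2413,44.0680) → (133.0634,14.7194) → (165.7133,25.2013). Open path.

**Shape 3** — `<path>` quadratic bezier, stroke `#000000` → cut (S912, F994). Control points (SVG): P0=(25.0377,53.0101), P1=(67.5006,45.5951), P2=(82.1318,23.6312); sampled at t=k/5. Machine vertices: (25.0377,43.7373) → (40.9096,47.2853) → (54.5549,51.9971) → (65.9738,57.8729) → (75.1661,64.9126) → (82.1318,73.1162). Open path.

**Shape 4** — `<path>` open polyline, stroke `#ff0000` → engrave (S253, F3310). Machine vertices: (59.5404,37.2668) → (134.1591,55.0717) → (152.0907,14.0958) → (31.7051,49.7013) → (143.8103,59.6904) → (146.5082,43.8338). Open path.

**Shape 5** — `<polyline>` line segment, stroke `#ff0000` → engrave (S253, F3310). Machine vertices: (70.2776,39.9809) → (102.0825,6.6957). Open path.

G21
G90
G0 X82.2191 Y24.4463
M3 S253
G1 X71.7748 Y20.9864 F3310
G1 X63.6323 Y20.8029 F3310
G1 X59.7057 Y21.2920 F3310
G1 X61.9090 Y19.8496 F3310
G1 X72.1563 Y13.8718 F3310
M5
G0 X110.4662 Y89.4815
M3 S253
G1 X50.5480 Y80.8720 F3310
G1 X8.2413 Y44.0680 F3310
G1 X133.0634 Y14.7194 F3310
G1 X165.7133 Y25.2013 F3310
M5
G0 X25.0377 Y43.7373
M3 S912
G1 X40.9096 Y47.2853 F994
G1 X54.5549 Y51.9971 F994
G1 X65.9738 Y57.8729 F994
G1 X75.1661 Y64.9126 F994
G1 X82.1318 Y73.1162 F994
M5
G0 X59.5404 Y37.2668
M3 S253
G1 X134.1591 Y55.0717 F3310
G1 X152.0907 Y14.0958 F3310
G1 X31.7051 Y49.7013 F3310
G1 X143.8103 Y59.6904 F3310
G1 X146.5082 Y43.8338 F3310
M5
G0 X70.2776 Y39.9809
M3 S253
G1 X102.0825 Y6.6957 F3310
M5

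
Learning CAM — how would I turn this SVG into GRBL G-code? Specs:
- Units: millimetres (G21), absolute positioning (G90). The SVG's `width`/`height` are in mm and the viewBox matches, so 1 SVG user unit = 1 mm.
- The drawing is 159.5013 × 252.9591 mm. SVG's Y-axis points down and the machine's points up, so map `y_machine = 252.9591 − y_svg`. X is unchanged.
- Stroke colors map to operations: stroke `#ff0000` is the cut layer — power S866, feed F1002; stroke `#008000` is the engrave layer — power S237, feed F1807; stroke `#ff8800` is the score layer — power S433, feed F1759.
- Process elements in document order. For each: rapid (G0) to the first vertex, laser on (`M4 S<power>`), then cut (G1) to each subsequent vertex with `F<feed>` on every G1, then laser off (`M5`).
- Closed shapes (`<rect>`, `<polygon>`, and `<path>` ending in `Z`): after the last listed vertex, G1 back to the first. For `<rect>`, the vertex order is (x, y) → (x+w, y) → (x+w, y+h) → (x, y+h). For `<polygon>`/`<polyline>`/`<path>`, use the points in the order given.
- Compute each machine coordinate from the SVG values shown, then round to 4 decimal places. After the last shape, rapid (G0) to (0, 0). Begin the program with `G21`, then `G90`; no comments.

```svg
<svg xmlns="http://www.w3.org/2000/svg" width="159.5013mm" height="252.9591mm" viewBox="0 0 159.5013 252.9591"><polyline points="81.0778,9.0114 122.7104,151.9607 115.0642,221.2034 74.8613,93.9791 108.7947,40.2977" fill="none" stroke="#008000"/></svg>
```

viewBox `0 0 159.5013 252.9591` with mm width/height → 1 unit = 1 mm. Flip: y_m = 252.9591 − y_svg.

**Shape 1** — `<polyline>` open polyline, stroke `#008000` → engrave (S237, F1807). Machine vertices: (81.0778,243.9477) → (122.7104,100.9984) → (115.0642,31.7557) → (74.8613,158.9800) → (108.7947,212.6614). Open path.

G21
G90
G0 X81.0778 Y243.9477
M4 S237
G1 X122.7104 Y100.9984 F1807
G1 X115.0642 Y31.7557 F1807
G1 X74.8613 Y158.9800 F1807
G1 X108.7947 Y212.6614 F1807
M5
G0 X0.0000 Y0.0000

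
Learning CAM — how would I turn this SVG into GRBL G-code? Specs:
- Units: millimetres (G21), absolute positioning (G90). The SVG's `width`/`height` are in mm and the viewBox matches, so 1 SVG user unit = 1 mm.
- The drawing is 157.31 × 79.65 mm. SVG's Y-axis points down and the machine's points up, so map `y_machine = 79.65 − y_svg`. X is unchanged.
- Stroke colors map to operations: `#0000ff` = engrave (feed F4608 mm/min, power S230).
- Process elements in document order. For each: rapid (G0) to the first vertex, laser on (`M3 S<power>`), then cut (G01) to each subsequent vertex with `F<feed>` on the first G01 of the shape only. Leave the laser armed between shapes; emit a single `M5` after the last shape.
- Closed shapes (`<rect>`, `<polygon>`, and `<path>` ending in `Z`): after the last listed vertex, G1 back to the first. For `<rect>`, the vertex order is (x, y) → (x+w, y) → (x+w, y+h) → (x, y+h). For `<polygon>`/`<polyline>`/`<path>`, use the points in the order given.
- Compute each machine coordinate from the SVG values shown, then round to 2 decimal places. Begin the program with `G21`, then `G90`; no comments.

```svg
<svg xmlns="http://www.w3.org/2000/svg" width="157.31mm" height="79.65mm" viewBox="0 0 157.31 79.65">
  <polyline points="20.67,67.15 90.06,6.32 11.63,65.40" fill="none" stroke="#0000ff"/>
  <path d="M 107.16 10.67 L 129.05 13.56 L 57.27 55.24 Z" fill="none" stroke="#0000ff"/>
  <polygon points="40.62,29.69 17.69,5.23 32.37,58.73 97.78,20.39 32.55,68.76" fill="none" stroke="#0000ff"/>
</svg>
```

1 u = 1 mm; y_m = 79.65 − y.

[1] `<polyline>` open polyline, #0000ff→engrave S230 F4608: (20.67,12.50) → (90.06,73.33) → (11.63,14.25)

[2] `<path>` closed polygon, #0000ff→engrave S230 F4608: (107.16,68.98) → (129.05,66.09) → (57.27,24.41) → (107.16,68.98) (closed)

[3] `<polygon>` closed polygon, #0000ff→engrave S230 F4608: (40.62,49.96) → (17.69,74.42) → (32.37,20.92) → (97.78,59.26) → (32.55,10.89) → (40.62,49.96) (closed)

G21
G90
G0 X20.67 Y12.50
M3 S230
G01 X90.06 Y73.33 F4608
G01 X11.63 Y14.25
G0 X107.16 Y68.98
M3 S230
G01 X129.05 Y66.09 F4608
G01 X57.27 Y24.41
G01 X107.16 Y68.98
G0 X40.62 Y49.96
M3 S230
G01 X17.69 Y74.42 F4608
G01 X32.37 Y20.92
G01 X97.78 Y59.26
G01 X32.55 Y10.89
G01 X40.62 Y49.96
M5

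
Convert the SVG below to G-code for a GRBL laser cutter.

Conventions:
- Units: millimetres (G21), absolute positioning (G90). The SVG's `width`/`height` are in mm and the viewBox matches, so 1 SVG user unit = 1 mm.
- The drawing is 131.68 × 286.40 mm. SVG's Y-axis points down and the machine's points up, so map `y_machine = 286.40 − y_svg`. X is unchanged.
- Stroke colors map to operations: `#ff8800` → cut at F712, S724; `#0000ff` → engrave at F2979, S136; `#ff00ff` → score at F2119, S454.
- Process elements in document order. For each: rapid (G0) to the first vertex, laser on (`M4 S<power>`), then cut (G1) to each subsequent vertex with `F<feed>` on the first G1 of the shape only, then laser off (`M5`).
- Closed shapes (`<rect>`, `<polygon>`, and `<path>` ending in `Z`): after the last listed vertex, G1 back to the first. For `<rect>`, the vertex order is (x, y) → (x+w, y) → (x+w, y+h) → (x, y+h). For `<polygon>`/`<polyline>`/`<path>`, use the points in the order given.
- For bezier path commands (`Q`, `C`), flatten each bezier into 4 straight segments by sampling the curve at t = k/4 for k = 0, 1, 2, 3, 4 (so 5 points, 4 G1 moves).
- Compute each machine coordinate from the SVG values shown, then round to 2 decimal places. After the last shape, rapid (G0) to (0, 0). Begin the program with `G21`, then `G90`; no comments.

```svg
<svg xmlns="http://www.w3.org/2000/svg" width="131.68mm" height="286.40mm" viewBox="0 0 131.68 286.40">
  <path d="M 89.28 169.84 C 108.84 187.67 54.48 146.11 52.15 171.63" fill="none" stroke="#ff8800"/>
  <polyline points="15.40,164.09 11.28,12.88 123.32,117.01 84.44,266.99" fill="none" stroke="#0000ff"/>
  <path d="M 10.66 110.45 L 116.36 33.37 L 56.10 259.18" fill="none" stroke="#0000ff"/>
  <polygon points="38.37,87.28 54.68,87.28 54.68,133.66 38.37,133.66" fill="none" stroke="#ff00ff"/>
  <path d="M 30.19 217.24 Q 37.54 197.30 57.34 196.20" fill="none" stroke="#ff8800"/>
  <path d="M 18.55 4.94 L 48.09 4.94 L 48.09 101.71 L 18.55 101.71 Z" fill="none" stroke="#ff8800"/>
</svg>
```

G21
G90
G0 X89.28 Y116.56
M4 S724
G1 X92.06 Y112.35 F712
G1 X78.92 Y118.55
G1 X61.69 Y123.31
G1 X52.15 Y114.77
M5
G0 X15.40 Y122.31
M4 S136
G1 X11.28 Y273.52 F2979
G1 X123.32 Y169.39
G1 X84.44 Y19.41
M5
G0 X10.66 Y175.95
M4 S136
G1 X116.36 Y253.03 F2979
G1 X56.10 Y27.22
M5
G0 X38.37 Y199.12
M4 S454
G1 X54.68 Y199.12 F2119
G1 X54.68 Y152.74
G1 X38.37 Y152.74
G1 X38.37 Y199.12
M5
G0 X30.19 Y69.16
M4 S724
G1 X34.64 Y77.95 F712
G1 X40.65 Y84.39
G1 X48.22 Y88.47
G1 X57.34 Y90.20
M5
G0 X18.55 Y281.46
M4 S724
G1 X48.09 Y281.46 F712
G1 X48.09 Y184.69
G1 X18.55 Y184.69
G1 X18.55 Y281.46
M5
G0 X0.00 Y0.00

Since the viewBox matches the mm dimensions, user units are millimetres directly. The only transform is the Y-flip y_m = 286.40 − y_svg.

Shape 1 is a cubic bezier drawn with `<path>`. Its stroke #ff8800 means cut at S724, F712. After flipping Y the toolpath is (89.28,116.56) → (92.06,112.35) → (78.92,118.55) → (61.69,123.31) → (52.15,114.77).

Shape 2 is a open polyline drawn with `<polyline>`. Its stroke #0000ff means engrave at S136, F2979. After flipping Y the toolpath is (15.40,122.31) → (11.28,273.52) → (123.32,169.39) → (84.44,19.41).

Shape 3 is a open polyline drawn with `<path>`. Its stroke #0000ff means engrave at S136, F2979. After flipping Y the toolpath is (10.66,175.95) → (116.36,253.03) → (56.10,27.22).

Shape 4 is a rectangle drawn with `<polygon>`. Its stroke #ff00ff means score at S454, F2119. After flipping Y the toolpath is (38.37,199.12) → (54.68,199.12) → (54.68,152.74) → (38.37,152.74) → (38.37,199.12), returning to the start.

Shape 5 is a quadratic bezier drawn with `<path>`. Its stroke #ff8800 means cut at S724, F712. After flipping Y the toolpath is (30.19,69.16) → (34.64,77.95) → (40.65,84.39) → (48.22,88.47) → (57.34,90.20).

Shape 6 is a rectangle drawn with `<path>`. Its stroke #ff8800 means cut at S724, F712. After flipping Y the toolpath is (18.55,281.46) → (48.09,281.46) → (48.09,184.69) → (18.55,184.69) → (18.55,281.46), returning to the start.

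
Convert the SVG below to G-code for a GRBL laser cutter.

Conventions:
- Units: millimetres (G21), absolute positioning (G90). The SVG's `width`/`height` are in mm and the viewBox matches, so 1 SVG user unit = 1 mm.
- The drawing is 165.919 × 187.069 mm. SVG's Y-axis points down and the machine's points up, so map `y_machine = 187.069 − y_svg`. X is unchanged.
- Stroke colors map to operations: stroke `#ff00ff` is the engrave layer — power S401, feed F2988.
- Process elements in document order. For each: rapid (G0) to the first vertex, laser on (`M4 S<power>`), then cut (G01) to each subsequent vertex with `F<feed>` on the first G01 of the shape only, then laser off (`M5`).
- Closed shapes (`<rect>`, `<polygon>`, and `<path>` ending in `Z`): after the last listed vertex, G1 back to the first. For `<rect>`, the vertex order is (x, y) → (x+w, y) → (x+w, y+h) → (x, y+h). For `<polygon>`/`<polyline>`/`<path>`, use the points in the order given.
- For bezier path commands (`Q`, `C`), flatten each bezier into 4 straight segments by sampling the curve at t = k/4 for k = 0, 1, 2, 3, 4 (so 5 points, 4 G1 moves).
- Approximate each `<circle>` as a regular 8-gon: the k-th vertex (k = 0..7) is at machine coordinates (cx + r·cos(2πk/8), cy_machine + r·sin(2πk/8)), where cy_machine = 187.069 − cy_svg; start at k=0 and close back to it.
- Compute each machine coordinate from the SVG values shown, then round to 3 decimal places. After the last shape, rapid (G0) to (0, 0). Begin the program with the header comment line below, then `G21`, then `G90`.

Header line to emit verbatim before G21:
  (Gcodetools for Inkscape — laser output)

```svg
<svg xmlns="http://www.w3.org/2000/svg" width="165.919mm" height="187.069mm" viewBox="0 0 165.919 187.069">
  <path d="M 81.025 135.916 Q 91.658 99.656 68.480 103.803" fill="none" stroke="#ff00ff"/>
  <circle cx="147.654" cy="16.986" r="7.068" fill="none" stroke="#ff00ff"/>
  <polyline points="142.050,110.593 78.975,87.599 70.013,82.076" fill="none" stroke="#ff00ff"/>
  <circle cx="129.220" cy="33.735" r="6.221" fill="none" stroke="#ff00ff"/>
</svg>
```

(Gcodetools for Inkscape — laser output)
G21
G90
G0 X81.025 Y51.153
M4 S401
G01 X84.228 Y66.758 F2988
G01 X83.205 Y77.311
G01 X77.956 Y82.814
G01 X68.480 Y83.266
M5
G0 X154.722 Y170.083
M4 S401
G01 X152.652 Y175.081 F2988
G01 X147.654 Y177.151
G01 X142.656 Y175.081
G01 X140.586 Y170.083
G01 X142.656 Y165.085
G01 X147.654 Y163.015
G01 X152.652 Y165.085
G01 X154.722 Y170.083
M5
G0 X142.050 Y76.476
M4 S401
G01 X78.975 Y99.470 F2988
G01 X70.013 Y104.993
M5
G0 X135.441 Y153.334
M4 S401
G01 X133.619 Y157.733 F2988
G01 X129.220 Y159.555
G01 X124.821 Y157.733
G01 X122.999 Y153.334
G01 X124.821 Y148.935
G01 X129.220 Y147.113
G01 X133.619 Y148.935
G01 X135.441 Y153.334
M5
G0 X0.000 Y0.000

Since the viewBox matches the mm dimensions, user units are millimetres directly. The only transform is the Y-flip y_m = 187.069 − y_svg.

Shape 1 is a quadratic bezier drawn with `<path>`. Its stroke #ff00ff means engrave at S401, F2988. After flipping Y the toolpath is (81.025,51.153) → (84.228,66.758) → (83.205,77.311) → (77.956,82.814) → (68.480,83.266).

Shape 2 is a circle drawn with `<circle>`. Its stroke #ff00ff means engrave at S401, F2988. After flipping Y the toolpath is (154.722,170.083) → (152.652,175.081) → (147.654,177.151) → (142.656,175.081) → (140.586,170.083) → (142.656,165.085) → (147.654,163.015) → (152.652,165.085) → (154.722,170.083), returning to the start.

Shape 3 is a open polyline drawn with `<polyline>`. Its stroke #ff00ff means engrave at S401, F2988. After flipping Y the toolpath is (142.050,76.476) → (78.975,99.470) → (70.013,104.993).

Shape 4 is a circle drawn with `<circle>`. Its stroke #ff00ff means engrave at S401, F2988. After flipping Y the toolpath is (135.441,153.334) → (133.619,157.733) → (129.220,159.555) → (124.821,157.733) → (122.999,153.334) → (124.821,148.935) → (129.220,147.113) → (133.619,148.935) → (135.441,153.334), returning to the start.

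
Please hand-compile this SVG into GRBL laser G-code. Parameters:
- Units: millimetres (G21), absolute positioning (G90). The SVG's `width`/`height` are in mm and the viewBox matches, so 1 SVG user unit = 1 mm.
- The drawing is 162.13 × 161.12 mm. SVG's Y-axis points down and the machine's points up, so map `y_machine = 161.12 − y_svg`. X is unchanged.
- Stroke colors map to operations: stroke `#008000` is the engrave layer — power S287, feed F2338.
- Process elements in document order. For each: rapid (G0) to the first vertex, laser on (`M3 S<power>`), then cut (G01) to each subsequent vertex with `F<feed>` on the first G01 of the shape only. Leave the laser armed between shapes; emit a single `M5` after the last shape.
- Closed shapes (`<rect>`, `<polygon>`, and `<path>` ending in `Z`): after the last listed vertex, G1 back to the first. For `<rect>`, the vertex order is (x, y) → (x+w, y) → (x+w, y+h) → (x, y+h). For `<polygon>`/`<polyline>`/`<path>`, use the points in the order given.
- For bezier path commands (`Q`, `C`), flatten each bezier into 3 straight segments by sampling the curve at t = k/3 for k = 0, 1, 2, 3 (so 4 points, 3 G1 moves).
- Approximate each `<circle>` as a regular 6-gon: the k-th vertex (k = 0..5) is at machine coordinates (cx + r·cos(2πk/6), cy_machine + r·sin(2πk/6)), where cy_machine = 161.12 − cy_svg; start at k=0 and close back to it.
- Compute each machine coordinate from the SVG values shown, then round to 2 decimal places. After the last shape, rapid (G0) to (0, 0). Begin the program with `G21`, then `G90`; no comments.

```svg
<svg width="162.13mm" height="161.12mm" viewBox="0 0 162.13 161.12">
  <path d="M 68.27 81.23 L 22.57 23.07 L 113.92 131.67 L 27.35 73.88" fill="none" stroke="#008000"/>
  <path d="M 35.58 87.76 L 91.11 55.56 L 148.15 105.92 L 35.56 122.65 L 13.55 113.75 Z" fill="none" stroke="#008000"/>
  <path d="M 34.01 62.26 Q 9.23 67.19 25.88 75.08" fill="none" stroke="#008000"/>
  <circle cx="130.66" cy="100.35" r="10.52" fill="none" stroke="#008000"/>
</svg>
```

G21
G90
G0 X68.27 Y79.89
M3 S287
G01 X22.57 Y138.05 F2338
G01 X113.92 Y29.45
G01 X27.35 Y87.24
G0 X35.58 Y73.36
M3 S287
G01 X91.11 Y105.56 F2338
G01 X148.15 Y55.20
G01 X35.56 Y38.47
G01 X13.55 Y47.37
G01 X35.58 Y73.36
G0 X34.01 Y98.86
M3 S287
G01 X22.09 Y95.24 F2338
G01 X19.38 Y90.97
G01 X25.88 Y86.04
G0 X141.18 Y60.77
M3 S287
G01 X135.92 Y69.88 F2338
G01 X125.40 Y69.88
G01 X120.14 Y60.77
G01 X125.40 Y51.66
G01 X135.92 Y51.66
G01 X141.18 Y60.77
M5
G0 X0.00 Y0.00

Since the viewBox matches the mm dimensions, user units are millimetres directly. The only transform is the Y-flip y_m = 161.12 − y_svg.

Shape 1 is a open polyline drawn with `<path>`. Its stroke #008000 means engrave at S287, F2338. After flipping Y the toolpath is (68.27,79.89) → (22.57,138.05) → (113.92,29.45) → (27.35,87.24).

Shape 2 is a closed polygon drawn with `<path>`. Its stroke #008000 means engrave at S287, F2338. After flipping Y the toolpath is (35.58,73.36) → (91.11,105.56) → (148.15,55.20) → (35.56,38.47) → (13.55,47.37) → (35.58,73.36), returning to the start.

Shape 3 is a quadratic bezier drawn with `<path>`. Its stroke #008000 means engrave at S287, F2338. After flipping Y the toolpath is (34.01,98.86) → (22.09,95.24) → (19.38,90.97) → (25.88,86.04).

Shape 4 is a circle drawn with `<circle>`. Its stroke #008000 means engrave at S287, F2338. After flipping Y the toolpath is (141.18,60.77) → (135.92,69.88) → (125.40,69.88) → (120.14,60.77) → (125.40,51.66) → (135.92,51.66) → (141.18,60.77), returning to the start.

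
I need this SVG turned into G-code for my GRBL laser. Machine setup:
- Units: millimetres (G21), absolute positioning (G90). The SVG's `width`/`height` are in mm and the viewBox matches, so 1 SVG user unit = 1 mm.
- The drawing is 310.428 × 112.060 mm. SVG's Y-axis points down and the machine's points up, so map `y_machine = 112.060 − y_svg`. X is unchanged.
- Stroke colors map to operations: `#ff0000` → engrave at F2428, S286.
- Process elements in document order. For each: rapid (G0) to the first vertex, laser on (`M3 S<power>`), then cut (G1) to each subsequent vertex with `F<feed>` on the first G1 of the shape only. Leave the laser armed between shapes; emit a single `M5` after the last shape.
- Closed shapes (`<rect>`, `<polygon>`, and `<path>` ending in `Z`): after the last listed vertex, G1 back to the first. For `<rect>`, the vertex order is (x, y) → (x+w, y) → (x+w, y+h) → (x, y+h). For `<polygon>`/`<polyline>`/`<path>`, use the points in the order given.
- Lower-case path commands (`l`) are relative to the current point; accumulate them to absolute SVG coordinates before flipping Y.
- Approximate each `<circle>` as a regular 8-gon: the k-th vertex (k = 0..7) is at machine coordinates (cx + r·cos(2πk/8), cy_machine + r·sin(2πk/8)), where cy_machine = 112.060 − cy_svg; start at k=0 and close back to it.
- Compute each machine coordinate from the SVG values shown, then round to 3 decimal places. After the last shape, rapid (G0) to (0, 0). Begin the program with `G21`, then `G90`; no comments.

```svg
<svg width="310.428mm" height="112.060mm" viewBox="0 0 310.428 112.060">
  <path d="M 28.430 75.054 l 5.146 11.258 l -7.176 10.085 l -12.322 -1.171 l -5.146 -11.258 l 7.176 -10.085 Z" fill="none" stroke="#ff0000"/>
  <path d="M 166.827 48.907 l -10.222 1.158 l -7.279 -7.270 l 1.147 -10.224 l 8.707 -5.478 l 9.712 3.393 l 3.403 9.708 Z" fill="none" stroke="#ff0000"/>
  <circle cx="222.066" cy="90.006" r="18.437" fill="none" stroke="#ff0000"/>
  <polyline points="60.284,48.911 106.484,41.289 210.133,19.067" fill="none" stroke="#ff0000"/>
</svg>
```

viewBox `0 0 310.428 112.060` with mm width/height → 1 unit = 1 mm. Flip: y_m = 112.060 − y_svg.

**Shape 1** — `<path>` regular polygon, stroke `#ff0000` → engrave (S286, F2428). Machine vertices: (28.430,37.006) → (33.576,25.748) → (26.400,15.663) → (14.078,16.834) → (8.932,28.092) → (16.108,38.177) → (28.430,37.006). Closed: final G1 returns to the first vertex.

**Shape 2** — `<path>` regular polygon, stroke `#ff0000` → engrave (S286, F2428). Machine vertices: (166.827,63.153) → (156.605,61.995) → (149.326,69.265) → (150.473,79.489) → (159.180,84.967) → (168.892,81.574) → (172.295,71.866) → (166.827,63.153). Closed: final G1 returns to the first vertex.

**Shape 3** — `<circle>` circle, stroke `#ff0000` → engrave (S286, F2428). Machine vertices: (240.503,22.054) → (235.103,35.091) → (222.066,40.491) → (209.029,35.091) → (203.629,22.054) → (209.029,9.017) → (222.066,3.617) → (235.103,9.017) → (240.503,22.054). Closed: final G1 returns to the first vertex.

**Shape 4** — `<polyline>` open polyline, stroke `#ff0000` → engrave (S286, F2428). Machine vertices: (60.284,63.149) → (106.484,70.771) → (210.133,92.993). Open path.

G21
G90
G0 X28.430 Y37.006
M3 S286
G1 X33.576 Y25.748 F2428
G1 X26.400 Y15.663
G1 X14.078 Y16.834
G1 X8.932 Y28.092
G1 X16.108 Y38.177
G1 X28.430 Y37.006
G0 X166.827 Y63.153
M3 S286
G1 X156.605 Y61.995 F2428
G1 X149.326 Y69.265
G1 X150.473 Y79.489
G1 X159.180 Y84.967
G1 X168.892 Y81.574
G1 X172.295 Y71.866
G1 X166.827 Y63.153
G0 X240.503 Y22.054
M3 S286
G1 X235.103 Y35.091 F2428
G1 X222.066 Y40.491
G1 X209.029 Y35.091
G1 X203.629 Y22.054
G1 X209.029 Y9.017
G1 X222.066 Y3.617
G1 X235.103 Y9.017
G1 X240.503 Y22.054
G0 X60.284 Y63.149
M3 S286
G1 X106.484 Y70.771 F2428
G1 X210.133 Y92.993
M5
G0 X0.000 Y0.000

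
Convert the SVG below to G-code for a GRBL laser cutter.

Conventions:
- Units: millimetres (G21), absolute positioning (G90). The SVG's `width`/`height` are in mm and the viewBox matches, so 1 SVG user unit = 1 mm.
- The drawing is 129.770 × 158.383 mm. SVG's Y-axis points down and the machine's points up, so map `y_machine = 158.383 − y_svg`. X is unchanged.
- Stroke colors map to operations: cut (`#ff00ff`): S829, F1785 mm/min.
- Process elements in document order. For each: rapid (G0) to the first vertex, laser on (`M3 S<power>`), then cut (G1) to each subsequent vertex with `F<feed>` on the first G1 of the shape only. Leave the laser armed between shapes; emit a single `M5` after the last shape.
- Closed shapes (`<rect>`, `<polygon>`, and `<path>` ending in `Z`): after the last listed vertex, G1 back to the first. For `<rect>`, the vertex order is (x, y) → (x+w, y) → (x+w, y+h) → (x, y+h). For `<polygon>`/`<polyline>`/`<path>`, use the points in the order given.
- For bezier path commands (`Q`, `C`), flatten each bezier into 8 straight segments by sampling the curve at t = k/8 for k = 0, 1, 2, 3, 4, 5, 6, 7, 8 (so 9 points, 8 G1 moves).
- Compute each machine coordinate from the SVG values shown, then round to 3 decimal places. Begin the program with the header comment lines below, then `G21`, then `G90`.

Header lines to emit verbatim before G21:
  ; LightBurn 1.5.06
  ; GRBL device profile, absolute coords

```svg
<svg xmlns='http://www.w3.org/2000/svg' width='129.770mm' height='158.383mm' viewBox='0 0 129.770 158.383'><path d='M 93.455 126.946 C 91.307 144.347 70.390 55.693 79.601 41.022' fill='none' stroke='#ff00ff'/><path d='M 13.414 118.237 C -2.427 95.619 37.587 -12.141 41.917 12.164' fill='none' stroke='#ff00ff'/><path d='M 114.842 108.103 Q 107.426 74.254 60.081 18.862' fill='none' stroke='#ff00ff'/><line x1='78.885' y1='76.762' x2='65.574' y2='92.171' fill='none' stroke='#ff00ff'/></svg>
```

1 u = 1 mm; y_m = 158.383 − y.

[1] `<path>` cubic bezier, #ff00ff→cut S829 F1785: (93.455,31.437) → (91.865,29.531) → (89.089,35.458) → (85.699,47.109) → (82.268,62.372) → (79.370,79.139) → (77.578,95.299) → (77.464,108.743) → (79.601,117.361)

[2] `<path>` cubic bezier, #ff00ff→cut S829 F1785: (13.414,40.146) → (9.913,52.195) → (10.576,69.680) → (14.329,90.056) → (20.101,110.779) → (26.819,129.301) → (33.409,143.079) → (38.799,149.567) → (41.917,146.219)

[3] `<path>` quadratic bezier, #ff00ff→cut S829 F1785: (114.842,50.280) → (112.364,59.079) → (108.638,68.551) → (103.665,78.696) → (97.444,89.515) → (89.975,101.006) → (81.258,113.171) → (71.293,126.010) → (60.081,139.521)

[4] `<line>` line segment, #ff00ff→cut S829 F1785: (78.885,81.621) → (65.574,66.212)

; LightBurn 1.5.06
; GRBL device profile, absolute coords
G21
G90
G0 X93.455 Y31.437
M3 S829
G1 X91.865 Y29.531 F1785
G1 X89.089 Y35.458
G1 X85.699 Y47.109
G1 X82.268 Y62.372
G1 X79.370 Y79.139
G1 X77.578 Y95.299
G1 X77.464 Y108.743
G1 X79.601 Y117.361
G0 X13.414 Y40.146
M3 S829
G1 X9.913 Y52.195 F1785
G1 X10.576 Y69.680
G1 X14.329 Y90.056
G1 X20.101 Y110.779
G1 X26.819 Y129.301
G1 X33.409 Y143.079
G1 X38.799 Y149.567
G1 X41.917 Y146.219
G0 X114.842 Y50.280
M3 S829
G1 X112.364 Y59.079 F1785
G1 X108.638 Y68.551
G1 X103.665 Y78.696
G1 X97.444 Y89.515
G1 X89.975 Y101.006
G1 X81.258 Y113.171
G1 X71.293 Y126.010
G1 X60.081 Y139.521
G0 X78.885 Y81.621
M3 S829
G1 X65.574 Y66.212 F1785
M5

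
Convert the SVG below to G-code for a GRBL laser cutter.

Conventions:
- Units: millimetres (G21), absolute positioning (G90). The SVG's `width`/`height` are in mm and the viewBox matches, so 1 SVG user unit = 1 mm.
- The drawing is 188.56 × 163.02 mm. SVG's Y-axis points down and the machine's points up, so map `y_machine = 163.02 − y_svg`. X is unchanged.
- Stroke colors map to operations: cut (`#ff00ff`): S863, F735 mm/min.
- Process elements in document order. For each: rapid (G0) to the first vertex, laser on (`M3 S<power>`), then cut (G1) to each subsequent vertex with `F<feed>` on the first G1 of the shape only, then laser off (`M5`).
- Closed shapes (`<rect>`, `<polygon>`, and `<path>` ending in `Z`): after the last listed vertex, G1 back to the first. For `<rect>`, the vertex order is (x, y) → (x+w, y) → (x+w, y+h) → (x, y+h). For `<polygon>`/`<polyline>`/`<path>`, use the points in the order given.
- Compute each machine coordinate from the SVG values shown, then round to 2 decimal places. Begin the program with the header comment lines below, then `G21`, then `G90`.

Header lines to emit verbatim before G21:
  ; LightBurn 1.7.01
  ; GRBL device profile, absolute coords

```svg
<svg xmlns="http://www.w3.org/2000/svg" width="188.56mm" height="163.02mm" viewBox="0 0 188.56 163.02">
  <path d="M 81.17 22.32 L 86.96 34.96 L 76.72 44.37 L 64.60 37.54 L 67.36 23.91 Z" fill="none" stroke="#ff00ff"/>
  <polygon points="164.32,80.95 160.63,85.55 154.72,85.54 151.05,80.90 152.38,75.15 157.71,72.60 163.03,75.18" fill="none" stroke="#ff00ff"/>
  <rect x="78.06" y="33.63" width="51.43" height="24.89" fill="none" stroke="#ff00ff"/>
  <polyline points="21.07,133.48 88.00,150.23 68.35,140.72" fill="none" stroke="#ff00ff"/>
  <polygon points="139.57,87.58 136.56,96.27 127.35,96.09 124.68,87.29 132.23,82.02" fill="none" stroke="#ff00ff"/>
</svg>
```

1 u = 1 mm; y_m = 163.02 − y.

[1] `<path>` regular polygon, #ff00ff→cut S863 F735: (81.17,140.70) → (86.96,128.06) → (76.72,118.65) → (64.60,125.48) → (67.36,139.11) → (81.17,140.70) (closed)

[2] `<polygon>` regular polygon, #ff00ff→cut S863 F735: (164.32,82.07) → (160.63,77.47) → (154.72,77.48) → (151.05,82.12) → (152.38,87.87) → (157.71,90.42) → (163.03,87.84) → (164.32,82.07) (closed)

[3] `<rect>` rectangle, #ff00ff→cut S863 F735: (78.06,129.39) → (129.49,129.39) → (129.49,104.50) → (78.06,104.50) → (78.06,129.39) (closed)

[4] `<polyline>` open polyline, #ff00ff→cut S863 F735: (21.07,29.54) → (88.00,12.79) → (68.35,22.30)

[5] `<polygon>` regular polygon, #ff00ff→cut S863 F735: (139.57,75.44) → (136.56,66.75) → (127.35,66.93) → (124.68,75.73) → (132.23,81.00) → (139.57,75.44) (closed)

; LightBurn 1.7.01
; GRBL device profile, absolute coords
G21
G90
G0 X81.17 Y140.70
M3 S863
G1 X86.96 Y128.06 F735
G1 X76.72 Y118.65
G1 X64.60 Y125.48
G1 X67.36 Y139.11
G1 X81.17 Y140.70
M5
G0 X164.32 Y82.07
M3 S863
G1 X160.63 Y77.47 F735
G1 X154.72 Y77.48
G1 X151.05 Y82.12
G1 X152.38 Y87.87
G1 X157.71 Y90.42
G1 X163.03 Y87.84
G1 X164.32 Y82.07
M5
G0 X78.06 Y129.39
M3 S863
G1 X129.49 Y129.39 F735
G1 X129.49 Y104.50
G1 X78.06 Y104.50
G1 X78.06 Y129.39
M5
G0 X21.07 Y29.54
M3 S863
G1 X88.00 Y12.79 F735
G1 X68.35 Y22.30
M5
G0 X139.57 Y75.44
M3 S863
G1 X136.56 Y66.75 F735
G1 X127.35 Y66.93
G1 X124.68 Y75.73
G1 X132.23 Y81.00
G1 X139.57 Y75.44
M5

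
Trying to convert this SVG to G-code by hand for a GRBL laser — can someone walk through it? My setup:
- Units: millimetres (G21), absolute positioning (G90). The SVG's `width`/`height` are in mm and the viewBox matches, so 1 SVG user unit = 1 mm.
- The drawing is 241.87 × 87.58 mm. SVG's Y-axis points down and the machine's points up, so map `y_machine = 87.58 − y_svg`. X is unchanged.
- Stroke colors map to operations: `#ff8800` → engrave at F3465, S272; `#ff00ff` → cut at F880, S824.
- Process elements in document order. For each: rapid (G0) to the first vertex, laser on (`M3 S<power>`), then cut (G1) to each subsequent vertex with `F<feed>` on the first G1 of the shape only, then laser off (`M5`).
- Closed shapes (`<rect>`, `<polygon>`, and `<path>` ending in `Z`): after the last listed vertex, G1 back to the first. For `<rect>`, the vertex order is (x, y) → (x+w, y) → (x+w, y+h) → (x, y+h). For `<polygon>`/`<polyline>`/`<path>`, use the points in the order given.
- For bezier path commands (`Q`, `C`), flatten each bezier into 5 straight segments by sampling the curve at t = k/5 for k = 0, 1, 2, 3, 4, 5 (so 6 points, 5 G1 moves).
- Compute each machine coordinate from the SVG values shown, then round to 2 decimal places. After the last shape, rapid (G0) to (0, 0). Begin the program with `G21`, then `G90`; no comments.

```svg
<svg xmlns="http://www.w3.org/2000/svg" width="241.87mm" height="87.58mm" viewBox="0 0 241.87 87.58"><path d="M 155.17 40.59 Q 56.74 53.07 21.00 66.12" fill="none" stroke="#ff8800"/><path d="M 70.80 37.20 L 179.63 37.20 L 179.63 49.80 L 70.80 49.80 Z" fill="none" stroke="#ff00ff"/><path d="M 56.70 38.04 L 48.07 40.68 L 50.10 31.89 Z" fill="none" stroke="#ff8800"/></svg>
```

G21
G90
G0 X155.17 Y46.99
M3 S272
G1 X118.31 Y41.98 F3465
G1 X86.46 Y36.91
G1 X59.62 Y31.81
G1 X37.80 Y26.66
G1 X21.00 Y21.46
M5
G0 X70.80 Y50.38
M3 S824
G1 X179.63 Y50.38 F880
G1 X179.63 Y37.78
G1 X70.80 Y37.78
G1 X70.80 Y50.38
M5
G0 X56.70 Y49.54
M3 S272
G1 X48.07 Y46.90 F3465
G1 X50.10 Y55.69
G1 X56.70 Y49.54
M5
G0 X0.00 Y0.00

Since the viewBox matches the mm dimensions, user units are millimetres directly. The only transform is the Y-flip y_m = 87.58 − y_svg.

Shape 1 is a quadratic bezier drawn with `<path>`. Its stroke #ff8800 means engrave at S272, F3465. After flipping Y the toolpath is (155.17,46.99) → (118.31,41.98) → (86.46,36.91) → (59.62,31.81) → (37.80,26.66) → (21.00,21.46).

Shape 2 is a rectangle drawn with `<path>`. Its stroke #ff00ff means cut at S824, F880. After flipping Y the toolpath is (70.80,50.38) → (179.63,50.38) → (179.63,37.78) → (70.80,37.78) → (70.80,50.38), returning to the start.

Shape 3 is a regular polygon drawn with `<path>`. Its stroke #ff8800 means engrave at S272, F3465. After flipping Y the toolpath is (56.70,49.54) → (48.07,46.90) → (50.10,55.69) → (56.70,49.54), returning to the start.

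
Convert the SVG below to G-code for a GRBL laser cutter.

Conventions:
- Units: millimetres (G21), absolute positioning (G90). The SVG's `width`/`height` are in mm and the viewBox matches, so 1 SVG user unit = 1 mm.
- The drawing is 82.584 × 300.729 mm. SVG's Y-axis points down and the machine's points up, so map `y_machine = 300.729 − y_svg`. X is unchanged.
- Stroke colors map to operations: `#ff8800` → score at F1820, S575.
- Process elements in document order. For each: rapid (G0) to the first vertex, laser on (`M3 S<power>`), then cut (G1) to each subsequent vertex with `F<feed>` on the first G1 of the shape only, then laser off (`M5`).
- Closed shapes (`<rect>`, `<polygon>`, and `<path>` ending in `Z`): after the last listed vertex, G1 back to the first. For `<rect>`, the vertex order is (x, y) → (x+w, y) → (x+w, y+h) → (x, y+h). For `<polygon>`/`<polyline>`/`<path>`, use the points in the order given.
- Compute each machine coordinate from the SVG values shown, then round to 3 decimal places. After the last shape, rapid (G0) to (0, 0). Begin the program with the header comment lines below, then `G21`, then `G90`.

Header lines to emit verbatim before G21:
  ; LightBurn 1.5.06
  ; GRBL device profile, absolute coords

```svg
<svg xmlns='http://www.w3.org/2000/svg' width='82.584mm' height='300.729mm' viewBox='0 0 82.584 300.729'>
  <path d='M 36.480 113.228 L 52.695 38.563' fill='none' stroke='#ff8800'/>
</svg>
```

; LightBurn 1.5.06
; GRBL device profile, absolute coords
G21
G90
G0 X36.480 Y187.501
M3 S575
G1 X52.695 Y262.166 F1820
M5
G0 X0.000 Y0.000

viewBox `0 0 82.584 300.729` with mm width/height → 1 unit = 1 mm. Flip: y_m = 300.729 − y_svg.

**Shape 1** — `<path>` line segment, stroke `#ff8800` → score (S575, F1820). Machine vertices: (36.480,187.501) → (52.695,262.166). Open path.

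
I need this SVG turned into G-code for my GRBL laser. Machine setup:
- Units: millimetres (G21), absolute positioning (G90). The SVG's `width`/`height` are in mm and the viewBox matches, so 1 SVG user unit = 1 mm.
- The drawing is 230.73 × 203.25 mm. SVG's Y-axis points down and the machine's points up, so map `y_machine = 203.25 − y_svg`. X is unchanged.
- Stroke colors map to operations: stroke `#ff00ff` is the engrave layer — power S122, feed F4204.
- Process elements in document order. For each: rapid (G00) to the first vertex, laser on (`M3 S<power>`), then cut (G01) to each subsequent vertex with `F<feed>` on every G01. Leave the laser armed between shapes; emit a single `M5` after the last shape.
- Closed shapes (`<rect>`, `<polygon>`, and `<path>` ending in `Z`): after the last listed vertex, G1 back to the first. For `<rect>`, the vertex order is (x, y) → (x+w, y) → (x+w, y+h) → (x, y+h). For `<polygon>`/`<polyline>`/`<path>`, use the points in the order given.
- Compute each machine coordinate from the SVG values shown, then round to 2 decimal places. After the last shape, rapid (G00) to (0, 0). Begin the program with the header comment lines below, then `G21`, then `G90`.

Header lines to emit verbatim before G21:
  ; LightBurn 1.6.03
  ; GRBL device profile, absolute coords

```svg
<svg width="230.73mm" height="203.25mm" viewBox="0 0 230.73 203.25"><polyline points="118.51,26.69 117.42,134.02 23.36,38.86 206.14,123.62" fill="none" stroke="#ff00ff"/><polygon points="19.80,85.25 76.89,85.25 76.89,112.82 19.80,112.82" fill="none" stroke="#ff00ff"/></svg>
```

; LightBurn 1.6.03
; GRBL device profile, absolute coords
G21
G90
G00 X118.51 Y176.56
M3 S122
G01 X117.42 Y69.23 F4204
G01 X23.36 Y164.39 F4204
G01 X206.14 Y79.63 F4204
G00 X19.80 Y118.00
M3 S122
G01 X76.89 Y118.00 F4204
G01 X76.89 Y90.43 F4204
G01 X19.80 Y90.43 F4204
G01 X19.80 Y118.00 F4204
M5
G00 X0.00 Y0.00

viewBox `0 0 230.73 203.25` with mm width/height → 1 unit = 1 mm. Flip: y_m = 203.25 − y_svg.

**Shape 1** — `<polyline>` open polyline, stroke `#ff00ff` → engrave (S122, F4204). Machine vertices: (118.51,176.56) → (117.42,69.23) → (23.36,164.39) → (206.14,79.63). Open path.

**Shape 2** — `<polygon>` rectangle, stroke `#ff00ff` → engrave (S122, F4204). Machine vertices: (19.80,118.00) → (76.89,118.00) → (76.89,90.43) → (19.80,90.43) → (19.80,118.00). Closed: final G1 returns to the first vertex.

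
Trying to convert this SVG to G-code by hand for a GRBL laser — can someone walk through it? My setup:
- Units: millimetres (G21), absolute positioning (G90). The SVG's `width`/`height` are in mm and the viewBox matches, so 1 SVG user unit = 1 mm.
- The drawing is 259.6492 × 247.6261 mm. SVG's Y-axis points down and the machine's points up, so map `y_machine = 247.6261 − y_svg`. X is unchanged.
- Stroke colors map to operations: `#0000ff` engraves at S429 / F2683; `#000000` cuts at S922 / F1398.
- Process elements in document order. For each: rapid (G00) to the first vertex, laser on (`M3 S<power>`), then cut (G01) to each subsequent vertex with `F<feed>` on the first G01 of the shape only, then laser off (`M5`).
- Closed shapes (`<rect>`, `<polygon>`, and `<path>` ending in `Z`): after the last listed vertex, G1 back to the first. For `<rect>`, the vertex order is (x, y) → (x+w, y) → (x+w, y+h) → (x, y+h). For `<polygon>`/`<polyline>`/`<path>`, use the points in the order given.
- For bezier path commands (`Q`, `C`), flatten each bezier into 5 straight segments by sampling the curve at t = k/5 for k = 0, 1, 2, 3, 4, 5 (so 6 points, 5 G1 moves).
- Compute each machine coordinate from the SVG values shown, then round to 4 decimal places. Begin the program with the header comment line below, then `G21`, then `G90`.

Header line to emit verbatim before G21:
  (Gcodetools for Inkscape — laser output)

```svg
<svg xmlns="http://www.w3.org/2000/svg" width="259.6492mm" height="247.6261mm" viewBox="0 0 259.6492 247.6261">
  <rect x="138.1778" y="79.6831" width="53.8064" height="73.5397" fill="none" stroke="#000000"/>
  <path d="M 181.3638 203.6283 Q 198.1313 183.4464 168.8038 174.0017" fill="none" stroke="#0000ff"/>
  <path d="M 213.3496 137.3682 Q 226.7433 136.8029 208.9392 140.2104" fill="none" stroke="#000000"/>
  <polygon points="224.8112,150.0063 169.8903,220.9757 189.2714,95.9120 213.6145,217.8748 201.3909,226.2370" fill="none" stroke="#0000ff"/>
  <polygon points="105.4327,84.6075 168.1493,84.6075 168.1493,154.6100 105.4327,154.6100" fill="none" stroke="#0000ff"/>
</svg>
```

(Gcodetools for Inkscape — laser output)
G21
G90
G00 X138.1778 Y167.9430
M3 S922
G01 X191.9842 Y167.9430 F1398
G01 X191.9842 Y94.4033
G01 X138.1778 Y94.4033
G01 X138.1778 Y167.9430
M5
G00 X181.3638 Y43.9978
M3 S429
G01 X186.2270 Y51.6411 F2683
G01 X187.4026 Y58.4254
G01 X184.8906 Y64.3507
G01 X178.6910 Y69.4170
G01 X168.8038 Y73.6244
M5
G00 X213.3496 Y110.2579
M3 S922
G01 X217.4592 Y110.3251 F1398
G01 X219.0729 Y110.0745
G01 X218.1908 Y109.5061
G01 X214.8129 Y108.6198
G01 X208.9392 Y107.4157
M5
G00 X224.8112 Y97.6198
M3 S429
G01 X169.8903 Y26.6504 F2683
G01 X189.2714 Y151.7141
G01 X213.6145 Y29.7513
G01 X201.3909 Y21.3891
G01 X224.8112 Y97.6198
M5
G00 X105.4327 Y163.0186
M3 S429
G01 X168.1493 Y163.0186 F2683
G01 X168.1493 Y93.0161
G01 X105.4327 Y93.0161
G01 X105.4327 Y163.0186
M5

viewBox `0 0 259.6492 247.6261` with mm width/height → 1 unit = 1 mm. Flip: y_m = 247.6261 − y_svg.

**Shape 1** — `<rect>` rectangle, stroke `#000000` → cut (S922, F1398). Machine vertices: (138.1778,167.9430) → (191.9842,167.9430) → (191.9842,94.4033) → (138.1778,94.4033) → (138.1778,167.9430). Closed: final G1 returns to the first vertex.

**Shape 2** — `<path>` quadratic bezier, stroke `#0000ff` → engrave (S429, F2683). Control points (SVG): P0=(181.3638,203.6283), P1=(198.1313,183.4464), P2=(168.8038,174.0017); sampled at t=k/5. Machine vertices: (181.3638,43.9978) → (186.2270,51.6411) → (187.4026,58.4254) → (184.8906,64.3507) → (178.6910,69.4170) → (168.8038,73.6244). Open path.

**Shape 3** — `<path>` quadratic bezier, stroke `#000000` → cut (S922, F1398). Control points (SVG): P0=(213.3496,137.3682), P1=(226.7433,136.8029), P2=(208.9392,140.2104); sampled at t=k/5. Machine vertices: (213.3496,110.2579) → (217.4592,110.3251) → (219.0729,110.0745) → (218.1908,109.5061) → (214.8129,108.6198) → (208.9392,107.4157). Open path.

**Shape 4** — `<polygon>` closed polygon, stroke `#0000ff` → engrave (S429, F2683). Machine vertices: (224.8112,97.6198) → (169.8903,26.6504) → (189.2714,151.7141) → (213.6145,29.7513) → (201.3909,21.3891) → (224.8112,97.6198). Closed: final G1 returns to the first vertex.

**Shape 5** — `<polygon>` rectangle, stroke `#0000ff` → engrave (S429, F2683). Machine vertices: (105.4327,163.0186) → (168.1493,163.0186) → (168.1493,93.0161) → (105.4327,93.0161) → (105.4327,163.0186). Closed: final G1 returns to the first vertex.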